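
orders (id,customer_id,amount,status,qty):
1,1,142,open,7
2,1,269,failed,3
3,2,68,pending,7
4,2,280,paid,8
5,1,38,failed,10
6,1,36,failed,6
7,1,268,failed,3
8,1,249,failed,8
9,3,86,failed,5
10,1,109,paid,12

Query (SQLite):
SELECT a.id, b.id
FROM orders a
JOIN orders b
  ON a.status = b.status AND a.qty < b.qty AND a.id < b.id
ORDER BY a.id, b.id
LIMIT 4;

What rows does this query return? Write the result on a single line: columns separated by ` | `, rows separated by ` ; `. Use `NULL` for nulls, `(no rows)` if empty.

Pairs (a,b) with same status, a.qty < b.qty, a.id < b.id.
status groups: failed:{2,5,6,7,8,9} open:{1} paid:{4,10} pending:{3}
Ordered by (a.id, b.id); first 4.

2 | 5 ; 2 | 6 ; 2 | 8 ; 2 | 9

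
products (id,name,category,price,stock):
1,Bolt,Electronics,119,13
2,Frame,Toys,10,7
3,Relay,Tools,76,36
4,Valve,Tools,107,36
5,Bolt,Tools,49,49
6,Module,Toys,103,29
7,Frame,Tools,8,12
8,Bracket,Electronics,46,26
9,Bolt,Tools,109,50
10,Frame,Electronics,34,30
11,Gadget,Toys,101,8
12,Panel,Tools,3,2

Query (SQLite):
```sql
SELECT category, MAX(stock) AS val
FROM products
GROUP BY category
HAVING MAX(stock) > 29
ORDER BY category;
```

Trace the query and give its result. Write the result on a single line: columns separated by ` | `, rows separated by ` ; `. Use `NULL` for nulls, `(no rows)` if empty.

Partition products by category; compute MAX(stock) within each group.
HAVING: keep groups where MAX(stock) > 29.
  Electronics: ids {1, 8, 10} → MAX(stock)=30
  Tools: ids {3, 4, 5, 7, 9, 12} → MAX(stock)=50
  Toys: ids {2, 6, 11} → MAX(stock)=29

Electronics | 30 ; Tools | 50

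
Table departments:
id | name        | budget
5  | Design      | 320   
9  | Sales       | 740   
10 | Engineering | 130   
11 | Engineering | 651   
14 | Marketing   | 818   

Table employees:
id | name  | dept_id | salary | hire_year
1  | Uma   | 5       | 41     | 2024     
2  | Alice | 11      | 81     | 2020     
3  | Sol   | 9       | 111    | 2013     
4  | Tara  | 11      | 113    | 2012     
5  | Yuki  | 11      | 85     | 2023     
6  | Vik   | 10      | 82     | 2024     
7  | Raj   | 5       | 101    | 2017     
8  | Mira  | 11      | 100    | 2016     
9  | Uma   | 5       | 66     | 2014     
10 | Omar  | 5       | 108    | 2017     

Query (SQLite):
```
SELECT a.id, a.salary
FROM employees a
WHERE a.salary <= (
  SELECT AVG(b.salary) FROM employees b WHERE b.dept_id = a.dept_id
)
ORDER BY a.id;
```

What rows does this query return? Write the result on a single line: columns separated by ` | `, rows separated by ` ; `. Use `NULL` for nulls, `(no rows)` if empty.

1 | 41 ; 2 | 81 ; 3 | 111 ; 5 | 85 ; 6 | 82 ; 9 | 66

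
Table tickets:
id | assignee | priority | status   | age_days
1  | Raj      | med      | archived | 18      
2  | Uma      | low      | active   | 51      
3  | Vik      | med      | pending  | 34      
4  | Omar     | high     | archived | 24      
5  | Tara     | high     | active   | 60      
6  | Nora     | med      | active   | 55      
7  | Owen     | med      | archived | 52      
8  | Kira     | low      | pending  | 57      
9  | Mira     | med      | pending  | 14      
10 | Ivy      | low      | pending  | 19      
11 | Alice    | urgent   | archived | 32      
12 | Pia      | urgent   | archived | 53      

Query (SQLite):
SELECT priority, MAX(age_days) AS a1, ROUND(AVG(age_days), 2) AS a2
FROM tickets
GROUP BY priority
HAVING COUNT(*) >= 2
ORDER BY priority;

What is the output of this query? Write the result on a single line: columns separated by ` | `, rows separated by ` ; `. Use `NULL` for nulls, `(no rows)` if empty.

high | 60 | 42 ; low | 57 | 42.33 ; med | 55 | 34.6 ; urgent | 53 | 42.5

Group tickets by priority.
Per group compute: MAX(age_days), ROUND(AVG(age_days), 2).
HAVING: drop groups with fewer than 2 rows.
  high: ids {4, 5} → MAX(age_days)=60, ROUND(AVG(age_days), 2)=42
  low: ids {2, 8, 10} → MAX(age_days)=57, ROUND(AVG(age_days), 2)=42.33
  med: ids {1, 3, 6, 7, 9} → MAX(age_days)=55, ROUND(AVG(age_days), 2)=34.6
  urgent: ids {11, 12} → MAX(age_days)=53, ROUND(AVG(age_days), 2)=42.5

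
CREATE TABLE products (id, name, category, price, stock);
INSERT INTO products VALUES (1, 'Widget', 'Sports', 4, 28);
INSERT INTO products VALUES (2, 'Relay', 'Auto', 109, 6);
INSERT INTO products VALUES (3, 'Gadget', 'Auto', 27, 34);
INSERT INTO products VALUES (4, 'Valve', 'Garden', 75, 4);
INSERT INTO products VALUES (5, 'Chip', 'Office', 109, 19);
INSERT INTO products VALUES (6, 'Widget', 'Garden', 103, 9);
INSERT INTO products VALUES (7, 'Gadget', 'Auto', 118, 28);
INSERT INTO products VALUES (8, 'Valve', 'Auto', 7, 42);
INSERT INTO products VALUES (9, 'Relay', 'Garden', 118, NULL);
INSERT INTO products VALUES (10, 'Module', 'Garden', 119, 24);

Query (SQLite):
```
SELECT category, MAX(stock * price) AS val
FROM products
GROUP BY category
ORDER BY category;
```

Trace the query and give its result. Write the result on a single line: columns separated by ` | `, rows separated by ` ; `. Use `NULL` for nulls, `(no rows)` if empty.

For each row compute stock * price.
Group by category; take MAX of the expression per group.
  Auto: ids {2, 3, 7, 8} → MAX(stock * price)=3304
  Garden: ids {4, 6, 9, 10} → MAX(stock * price)=2856
  Office: ids {5} → MAX(stock * price)=2071
  Sports: ids {1} → MAX(stock * price)=112

Auto | 3304 ; Garden | 2856 ; Office | 2071 ; Sports | 112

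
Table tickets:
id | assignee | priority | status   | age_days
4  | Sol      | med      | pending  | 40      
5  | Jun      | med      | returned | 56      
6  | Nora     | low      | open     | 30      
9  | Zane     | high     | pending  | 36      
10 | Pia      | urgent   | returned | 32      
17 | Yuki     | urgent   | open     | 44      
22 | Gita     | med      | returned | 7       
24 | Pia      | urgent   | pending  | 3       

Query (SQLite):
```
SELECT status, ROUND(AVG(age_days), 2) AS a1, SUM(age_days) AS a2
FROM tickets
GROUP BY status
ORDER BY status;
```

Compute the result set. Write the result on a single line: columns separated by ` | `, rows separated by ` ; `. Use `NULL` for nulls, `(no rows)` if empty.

open | 37 | 74 ; pending | 26.33 | 79 ; returned | 31.67 | 95

Group tickets by status.
Per group compute: ROUND(AVG(age_days), 2), SUM(age_days).
  open: ids {6, 17} → ROUND(AVG(age_days), 2)=37, SUM(age_days)=74
  pending: ids {4, 9, 24} → ROUND(AVG(age_days), 2)=26.33, SUM(age_days)=79
  returned: ids {5, 10, 22} → ROUND(AVG(age_days), 2)=31.67, SUM(age_days)=95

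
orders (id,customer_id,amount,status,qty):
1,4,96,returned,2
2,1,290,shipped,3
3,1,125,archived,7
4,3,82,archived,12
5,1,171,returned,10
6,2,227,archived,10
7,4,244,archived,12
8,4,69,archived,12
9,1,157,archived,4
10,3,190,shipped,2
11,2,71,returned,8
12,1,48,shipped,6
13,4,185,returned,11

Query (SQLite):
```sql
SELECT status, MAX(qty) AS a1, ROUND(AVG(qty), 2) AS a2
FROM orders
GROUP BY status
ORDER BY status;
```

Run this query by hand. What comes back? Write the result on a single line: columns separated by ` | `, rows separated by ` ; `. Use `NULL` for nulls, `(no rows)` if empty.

archived | 12 | 9.5 ; returned | 11 | 7.75 ; shipped | 6 | 3.67

Group orders by status.
Per group compute: MAX(qty), ROUND(AVG(qty), 2).
  archived: ids {3, 4, 6, 7, 8, 9} → MAX(qty)=12, ROUND(AVG(qty), 2)=9.5
  returned: ids {1, 5, 11, 13} → MAX(qty)=11, ROUND(AVG(qty), 2)=7.75
  shipped: ids {2, 10, 12} → MAX(qty)=6, ROUND(AVG(qty), 2)=3.67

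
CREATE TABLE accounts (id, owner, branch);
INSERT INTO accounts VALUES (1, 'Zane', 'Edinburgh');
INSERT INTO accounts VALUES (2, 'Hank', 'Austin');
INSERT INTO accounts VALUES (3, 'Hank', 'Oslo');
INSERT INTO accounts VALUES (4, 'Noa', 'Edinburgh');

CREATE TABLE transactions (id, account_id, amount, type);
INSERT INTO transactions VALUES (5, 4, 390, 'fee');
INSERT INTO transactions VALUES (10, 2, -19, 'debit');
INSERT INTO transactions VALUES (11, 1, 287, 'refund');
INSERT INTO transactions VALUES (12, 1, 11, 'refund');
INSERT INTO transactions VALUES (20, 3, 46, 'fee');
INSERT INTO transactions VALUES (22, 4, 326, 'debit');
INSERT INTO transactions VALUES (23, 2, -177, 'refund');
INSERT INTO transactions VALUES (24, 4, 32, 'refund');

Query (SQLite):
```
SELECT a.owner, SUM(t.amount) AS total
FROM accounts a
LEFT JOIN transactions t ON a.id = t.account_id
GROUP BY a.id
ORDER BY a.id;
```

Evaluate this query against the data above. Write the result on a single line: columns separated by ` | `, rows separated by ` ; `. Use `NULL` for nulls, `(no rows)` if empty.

Zane | 298 ; Hank | -196 ; Hank | 46 ; Noa | 748

LEFT JOIN keeps every accounts row; unmatched ones get NULL for transactions columns.
Group by accounts.id and compute SUM(t.amount). SUM over an all-NULL group is NULL.
  1: ids {11, 12} → SUM(t.amount)=298
  2: ids {10, 23} → SUM(t.amount)=-196
  3: ids {20} → SUM(t.amount)=46
  4: ids {5, 22, 24} → SUM(t.amount)=748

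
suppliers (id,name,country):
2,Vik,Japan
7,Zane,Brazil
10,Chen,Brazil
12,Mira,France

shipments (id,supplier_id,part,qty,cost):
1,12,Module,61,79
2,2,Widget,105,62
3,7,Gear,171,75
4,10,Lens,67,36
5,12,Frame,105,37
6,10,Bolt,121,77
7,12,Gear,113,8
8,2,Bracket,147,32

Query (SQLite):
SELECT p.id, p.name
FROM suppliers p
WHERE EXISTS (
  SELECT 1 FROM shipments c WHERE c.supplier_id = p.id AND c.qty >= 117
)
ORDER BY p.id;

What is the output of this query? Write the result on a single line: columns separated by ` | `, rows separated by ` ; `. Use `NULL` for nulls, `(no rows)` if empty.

For each suppliers row, check whether any shipments with matching supplier_id has qty >= 117.
Keep rows where that is true.

2 | Vik ; 7 | Zane ; 10 | Chen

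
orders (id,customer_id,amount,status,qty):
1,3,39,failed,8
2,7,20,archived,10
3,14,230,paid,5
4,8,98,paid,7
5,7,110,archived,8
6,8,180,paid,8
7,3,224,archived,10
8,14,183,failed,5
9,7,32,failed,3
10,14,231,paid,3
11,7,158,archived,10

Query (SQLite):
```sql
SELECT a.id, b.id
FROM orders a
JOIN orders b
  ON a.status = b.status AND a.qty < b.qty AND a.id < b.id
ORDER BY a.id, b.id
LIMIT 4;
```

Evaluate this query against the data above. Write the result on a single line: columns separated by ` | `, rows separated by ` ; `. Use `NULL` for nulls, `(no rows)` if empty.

Pairs (a,b) with same status, a.qty < b.qty, a.id < b.id.
status groups: archived:{2,5,7,11} failed:{1,8,9} paid:{3,4,6,10}
Ordered by (a.id, b.id); first 4.

3 | 4 ; 3 | 6 ; 4 | 6 ; 5 | 7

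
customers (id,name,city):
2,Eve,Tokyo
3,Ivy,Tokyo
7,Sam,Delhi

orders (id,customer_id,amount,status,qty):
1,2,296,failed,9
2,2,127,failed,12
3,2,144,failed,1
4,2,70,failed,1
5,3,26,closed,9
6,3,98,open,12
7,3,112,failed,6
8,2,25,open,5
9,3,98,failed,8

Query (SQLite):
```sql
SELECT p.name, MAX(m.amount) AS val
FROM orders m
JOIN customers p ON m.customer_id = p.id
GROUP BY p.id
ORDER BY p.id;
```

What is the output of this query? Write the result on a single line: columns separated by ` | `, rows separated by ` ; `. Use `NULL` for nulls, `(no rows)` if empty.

Eve | 296 ; Ivy | 112

Join each orders row to its customers via customer_id.
Group joined rows by customers.id; compute MAX(m.amount) per group.
  2: ids {1, 2, 3, 4, 8} → MAX(m.amount)=296
  3: ids {5, 6, 7, 9} → MAX(m.amount)=112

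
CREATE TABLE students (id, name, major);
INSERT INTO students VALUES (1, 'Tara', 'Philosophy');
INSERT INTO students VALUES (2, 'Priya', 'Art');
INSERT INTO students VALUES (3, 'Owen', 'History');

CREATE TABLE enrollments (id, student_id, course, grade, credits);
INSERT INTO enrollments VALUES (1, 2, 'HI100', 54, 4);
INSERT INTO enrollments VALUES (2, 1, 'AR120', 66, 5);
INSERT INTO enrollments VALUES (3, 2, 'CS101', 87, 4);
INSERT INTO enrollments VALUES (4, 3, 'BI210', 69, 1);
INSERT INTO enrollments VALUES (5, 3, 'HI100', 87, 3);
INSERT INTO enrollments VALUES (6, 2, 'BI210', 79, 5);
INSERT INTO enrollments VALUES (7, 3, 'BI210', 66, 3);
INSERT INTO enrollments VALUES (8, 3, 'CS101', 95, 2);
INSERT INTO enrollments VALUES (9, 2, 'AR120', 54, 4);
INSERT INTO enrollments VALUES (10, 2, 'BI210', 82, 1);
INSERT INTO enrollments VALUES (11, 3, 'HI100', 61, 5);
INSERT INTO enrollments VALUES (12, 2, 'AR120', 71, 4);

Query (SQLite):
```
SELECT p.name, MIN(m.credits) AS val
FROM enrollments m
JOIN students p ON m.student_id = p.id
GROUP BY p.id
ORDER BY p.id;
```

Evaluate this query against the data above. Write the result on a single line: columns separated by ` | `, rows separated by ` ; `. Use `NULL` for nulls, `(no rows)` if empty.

Tara | 5 ; Priya | 1 ; Owen | 1

Join each enrollments row to its students via student_id.
Group joined rows by students.id; compute MIN(m.credits) per group.
  1: ids {2} → MIN(m.credits)=5
  2: ids {1, 3, 6, 9, 10, 12} → MIN(m.credits)=1
  3: ids {4, 5, 7, 8, 11} → MIN(m.credits)=1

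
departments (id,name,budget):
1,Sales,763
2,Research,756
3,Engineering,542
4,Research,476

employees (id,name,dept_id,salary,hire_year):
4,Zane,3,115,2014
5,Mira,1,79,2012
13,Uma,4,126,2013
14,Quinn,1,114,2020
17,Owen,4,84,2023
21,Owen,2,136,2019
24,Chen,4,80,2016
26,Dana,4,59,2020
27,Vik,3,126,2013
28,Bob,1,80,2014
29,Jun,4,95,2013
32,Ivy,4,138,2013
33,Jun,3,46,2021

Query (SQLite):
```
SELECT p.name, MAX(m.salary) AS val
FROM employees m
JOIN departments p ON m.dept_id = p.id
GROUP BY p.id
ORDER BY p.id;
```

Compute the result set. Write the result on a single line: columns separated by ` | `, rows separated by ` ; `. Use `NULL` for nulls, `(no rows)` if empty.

Join each employees row to its departments via dept_id.
Group joined rows by departments.id; compute MAX(m.salary) per group.
  1: ids {5, 14, 28} → MAX(m.salary)=114
  2: ids {21} → MAX(m.salary)=136
  3: ids {4, 27, 33} → MAX(m.salary)=126
  4: ids {13, 17, 24, 26, 29, 32} → MAX(m.salary)=138

Sales | 114 ; Research | 136 ; Engineering | 126 ; Research | 138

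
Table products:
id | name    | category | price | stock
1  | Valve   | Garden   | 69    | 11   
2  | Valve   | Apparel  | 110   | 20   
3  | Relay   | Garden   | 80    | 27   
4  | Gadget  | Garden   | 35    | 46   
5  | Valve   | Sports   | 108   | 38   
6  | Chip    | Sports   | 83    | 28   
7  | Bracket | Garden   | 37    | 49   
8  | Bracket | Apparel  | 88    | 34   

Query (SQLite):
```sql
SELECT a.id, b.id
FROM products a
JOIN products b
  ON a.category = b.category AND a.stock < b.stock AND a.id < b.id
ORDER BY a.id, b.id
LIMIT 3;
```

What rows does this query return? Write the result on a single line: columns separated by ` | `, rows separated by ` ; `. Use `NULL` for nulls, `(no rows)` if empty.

1 | 3 ; 1 | 4 ; 1 | 7

Pairs (a,b) with same category, a.stock < b.stock, a.id < b.id.
category groups: Apparel:{2,8} Garden:{1,3,4,7} Sports:{5,6}
Ordered by (a.id, b.id); first 3.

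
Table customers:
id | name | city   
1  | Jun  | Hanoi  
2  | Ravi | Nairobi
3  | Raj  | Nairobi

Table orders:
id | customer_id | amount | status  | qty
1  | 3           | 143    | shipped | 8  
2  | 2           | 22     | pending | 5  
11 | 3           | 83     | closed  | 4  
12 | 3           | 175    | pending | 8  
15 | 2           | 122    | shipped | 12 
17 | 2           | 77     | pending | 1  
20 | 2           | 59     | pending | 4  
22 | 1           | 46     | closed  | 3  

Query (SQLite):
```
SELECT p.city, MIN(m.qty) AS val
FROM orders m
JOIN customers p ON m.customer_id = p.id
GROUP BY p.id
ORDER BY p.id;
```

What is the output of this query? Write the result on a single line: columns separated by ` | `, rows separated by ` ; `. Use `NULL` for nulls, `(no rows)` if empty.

Hanoi | 3 ; Nairobi | 1 ; Nairobi | 4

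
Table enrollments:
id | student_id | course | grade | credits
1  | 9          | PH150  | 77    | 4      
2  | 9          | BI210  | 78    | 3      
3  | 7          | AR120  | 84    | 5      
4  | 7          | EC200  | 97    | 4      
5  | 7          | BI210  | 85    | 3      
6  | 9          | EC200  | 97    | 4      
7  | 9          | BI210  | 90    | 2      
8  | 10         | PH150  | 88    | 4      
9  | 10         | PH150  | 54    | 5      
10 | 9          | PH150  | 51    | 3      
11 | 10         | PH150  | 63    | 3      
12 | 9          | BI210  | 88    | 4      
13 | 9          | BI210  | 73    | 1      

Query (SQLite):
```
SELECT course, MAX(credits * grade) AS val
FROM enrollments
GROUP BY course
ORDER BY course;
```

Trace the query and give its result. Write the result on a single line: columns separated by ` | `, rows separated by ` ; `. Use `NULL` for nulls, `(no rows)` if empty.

AR120 | 420 ; BI210 | 352 ; EC200 | 388 ; PH150 | 352

For each row compute credits * grade.
Group by course; take MAX of the expression per group.
  AR120: ids {3} → MAX(credits * grade)=420
  BI210: ids {2, 5, 7, 12, 13} → MAX(credits * grade)=352
  EC200: ids {4, 6} → MAX(credits * grade)=388
  PH150: ids {1, 8, 9, 10, 11} → MAX(credits * grade)=352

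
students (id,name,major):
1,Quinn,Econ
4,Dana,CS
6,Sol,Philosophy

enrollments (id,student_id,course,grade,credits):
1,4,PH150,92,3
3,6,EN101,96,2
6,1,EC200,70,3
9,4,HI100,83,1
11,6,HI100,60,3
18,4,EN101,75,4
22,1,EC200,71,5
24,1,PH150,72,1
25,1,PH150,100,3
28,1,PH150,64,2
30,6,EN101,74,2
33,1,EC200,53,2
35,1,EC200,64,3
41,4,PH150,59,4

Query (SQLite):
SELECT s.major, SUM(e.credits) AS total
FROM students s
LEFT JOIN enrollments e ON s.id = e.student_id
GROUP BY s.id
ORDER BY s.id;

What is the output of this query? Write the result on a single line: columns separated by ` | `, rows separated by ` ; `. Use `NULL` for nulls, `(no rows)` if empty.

LEFT JOIN keeps every students row; unmatched ones get NULL for enrollments columns.
Group by students.id and compute SUM(e.credits). SUM over an all-NULL group is NULL.
  1: ids {6, 22, 24, 25, 28, 33, 35} → SUM(e.credits)=19
  4: ids {1, 9, 18, 41} → SUM(e.credits)=12
  6: ids {3, 11, 30} → SUM(e.credits)=7

Econ | 19 ; CS | 12 ; Philosophy | 7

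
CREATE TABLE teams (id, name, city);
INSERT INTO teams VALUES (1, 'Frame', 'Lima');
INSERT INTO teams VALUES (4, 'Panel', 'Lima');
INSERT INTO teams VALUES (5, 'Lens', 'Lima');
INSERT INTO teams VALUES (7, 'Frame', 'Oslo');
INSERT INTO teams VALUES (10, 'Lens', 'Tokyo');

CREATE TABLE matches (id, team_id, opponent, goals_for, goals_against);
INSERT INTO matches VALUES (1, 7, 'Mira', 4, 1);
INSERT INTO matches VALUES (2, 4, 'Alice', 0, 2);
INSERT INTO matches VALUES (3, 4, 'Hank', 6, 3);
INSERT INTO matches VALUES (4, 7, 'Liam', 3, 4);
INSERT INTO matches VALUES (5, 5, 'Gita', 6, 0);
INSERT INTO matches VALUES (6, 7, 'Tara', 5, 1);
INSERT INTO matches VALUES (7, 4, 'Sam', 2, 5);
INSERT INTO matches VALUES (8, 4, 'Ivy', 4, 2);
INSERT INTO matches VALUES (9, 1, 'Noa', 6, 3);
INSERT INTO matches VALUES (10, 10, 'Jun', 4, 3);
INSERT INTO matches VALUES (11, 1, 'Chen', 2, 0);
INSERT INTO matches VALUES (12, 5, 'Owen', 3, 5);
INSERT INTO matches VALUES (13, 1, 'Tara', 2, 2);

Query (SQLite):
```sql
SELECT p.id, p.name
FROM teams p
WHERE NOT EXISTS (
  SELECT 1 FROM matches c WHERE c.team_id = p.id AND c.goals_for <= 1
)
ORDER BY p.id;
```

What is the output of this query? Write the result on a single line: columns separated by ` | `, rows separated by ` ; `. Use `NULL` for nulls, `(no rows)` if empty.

For each teams row, check whether any matches with matching team_id has goals_for <= 1.
Keep rows where that is false.

1 | Frame ; 5 | Lens ; 7 | Frame ; 10 | Lens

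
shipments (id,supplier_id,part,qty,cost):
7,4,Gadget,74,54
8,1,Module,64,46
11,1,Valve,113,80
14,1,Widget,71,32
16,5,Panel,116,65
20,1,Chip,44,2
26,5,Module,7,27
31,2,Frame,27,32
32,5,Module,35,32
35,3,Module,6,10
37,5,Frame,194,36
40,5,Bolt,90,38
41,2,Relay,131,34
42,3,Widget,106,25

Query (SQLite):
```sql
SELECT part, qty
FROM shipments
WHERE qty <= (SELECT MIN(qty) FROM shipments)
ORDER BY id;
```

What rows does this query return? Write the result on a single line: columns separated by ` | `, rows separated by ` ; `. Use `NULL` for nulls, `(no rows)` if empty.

Scalar subquery: MIN(qty) over all shipments rows = 6.
Keep rows where qty <= that value.

Module | 6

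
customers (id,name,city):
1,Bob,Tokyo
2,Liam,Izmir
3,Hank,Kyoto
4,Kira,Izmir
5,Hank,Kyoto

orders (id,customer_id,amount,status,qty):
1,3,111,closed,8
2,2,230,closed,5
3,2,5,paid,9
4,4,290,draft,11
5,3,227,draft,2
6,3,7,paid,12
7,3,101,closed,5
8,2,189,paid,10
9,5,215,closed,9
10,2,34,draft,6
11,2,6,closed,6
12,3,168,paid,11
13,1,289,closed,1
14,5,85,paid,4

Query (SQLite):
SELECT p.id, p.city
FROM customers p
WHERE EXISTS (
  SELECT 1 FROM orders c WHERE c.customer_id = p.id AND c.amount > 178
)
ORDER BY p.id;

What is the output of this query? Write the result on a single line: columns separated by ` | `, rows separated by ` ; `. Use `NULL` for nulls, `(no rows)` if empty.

1 | Tokyo ; 2 | Izmir ; 3 | Kyoto ; 4 | Izmir ; 5 | Kyoto

For each customers row, check whether any orders with matching customer_id has amount > 178.
Keep rows where that is true.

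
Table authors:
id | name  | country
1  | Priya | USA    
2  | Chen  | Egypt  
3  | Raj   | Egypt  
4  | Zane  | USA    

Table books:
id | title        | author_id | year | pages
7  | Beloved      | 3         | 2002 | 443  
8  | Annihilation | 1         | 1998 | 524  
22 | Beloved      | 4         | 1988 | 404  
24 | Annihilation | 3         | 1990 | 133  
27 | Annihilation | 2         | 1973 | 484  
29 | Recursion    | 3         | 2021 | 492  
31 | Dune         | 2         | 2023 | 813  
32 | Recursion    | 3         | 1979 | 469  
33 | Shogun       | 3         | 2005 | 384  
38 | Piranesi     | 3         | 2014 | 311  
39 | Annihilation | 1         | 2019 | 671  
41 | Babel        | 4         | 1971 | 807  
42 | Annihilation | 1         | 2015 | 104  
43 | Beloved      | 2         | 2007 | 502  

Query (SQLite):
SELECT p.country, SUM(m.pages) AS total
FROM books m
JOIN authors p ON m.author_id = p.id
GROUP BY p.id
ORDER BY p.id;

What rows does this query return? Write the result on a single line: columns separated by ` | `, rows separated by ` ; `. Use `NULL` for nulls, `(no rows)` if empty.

Join each books row to its authors via author_id.
Group joined rows by authors.id; compute SUM(m.pages) per group.
  1: ids {8, 39, 42} → SUM(m.pages)=1299
  2: ids {27, 31, 43} → SUM(m.pages)=1799
  3: ids {7, 24, 29, 32, 33, 38} → SUM(m.pages)=2232
  4: ids {22, 41} → SUM(m.pages)=1211

USA | 1299 ; Egypt | 1799 ; Egypt | 2232 ; USA | 1211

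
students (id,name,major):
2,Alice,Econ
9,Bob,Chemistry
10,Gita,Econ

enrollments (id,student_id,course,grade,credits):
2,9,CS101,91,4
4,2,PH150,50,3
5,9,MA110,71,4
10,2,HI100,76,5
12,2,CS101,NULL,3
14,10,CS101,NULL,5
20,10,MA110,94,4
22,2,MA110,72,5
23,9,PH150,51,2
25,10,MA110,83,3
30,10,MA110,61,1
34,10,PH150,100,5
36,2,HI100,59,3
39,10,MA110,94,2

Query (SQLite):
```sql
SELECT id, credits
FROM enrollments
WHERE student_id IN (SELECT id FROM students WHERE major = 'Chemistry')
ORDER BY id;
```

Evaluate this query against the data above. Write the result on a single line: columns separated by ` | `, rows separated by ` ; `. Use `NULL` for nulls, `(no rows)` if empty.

2 | 4 ; 5 | 4 ; 23 | 2

Inner query: students.id where major = 'Chemistry'.
Outer: keep enrollments rows whose student_id is in that set.
Inner query → {9}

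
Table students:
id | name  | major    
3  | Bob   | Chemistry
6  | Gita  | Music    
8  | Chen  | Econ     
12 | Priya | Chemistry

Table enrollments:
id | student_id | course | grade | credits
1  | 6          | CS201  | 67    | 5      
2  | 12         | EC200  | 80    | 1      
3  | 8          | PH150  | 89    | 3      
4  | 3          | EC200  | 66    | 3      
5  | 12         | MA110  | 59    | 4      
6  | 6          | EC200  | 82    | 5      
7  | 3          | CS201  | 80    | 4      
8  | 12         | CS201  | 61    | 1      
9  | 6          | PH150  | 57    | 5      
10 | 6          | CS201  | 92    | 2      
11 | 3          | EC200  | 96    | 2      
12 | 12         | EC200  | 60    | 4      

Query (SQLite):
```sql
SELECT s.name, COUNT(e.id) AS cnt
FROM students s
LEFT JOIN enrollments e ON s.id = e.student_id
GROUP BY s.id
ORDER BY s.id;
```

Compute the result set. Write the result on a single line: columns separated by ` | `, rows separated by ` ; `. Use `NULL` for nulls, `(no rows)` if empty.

LEFT JOIN keeps every students row; unmatched ones get NULL for enrollments columns.
Group by students.id and compute COUNT(e.id). COUNT(col) of an all-NULL group is 0.
  3: ids {4, 7, 11} → COUNT(e.id)=3
  6: ids {1, 6, 9, 10} → COUNT(e.id)=4
  8: ids {3} → COUNT(e.id)=1
  12: ids {2, 5, 8, 12} → COUNT(e.id)=4

Bob | 3 ; Gita | 4 ; Chen | 1 ; Priya | 4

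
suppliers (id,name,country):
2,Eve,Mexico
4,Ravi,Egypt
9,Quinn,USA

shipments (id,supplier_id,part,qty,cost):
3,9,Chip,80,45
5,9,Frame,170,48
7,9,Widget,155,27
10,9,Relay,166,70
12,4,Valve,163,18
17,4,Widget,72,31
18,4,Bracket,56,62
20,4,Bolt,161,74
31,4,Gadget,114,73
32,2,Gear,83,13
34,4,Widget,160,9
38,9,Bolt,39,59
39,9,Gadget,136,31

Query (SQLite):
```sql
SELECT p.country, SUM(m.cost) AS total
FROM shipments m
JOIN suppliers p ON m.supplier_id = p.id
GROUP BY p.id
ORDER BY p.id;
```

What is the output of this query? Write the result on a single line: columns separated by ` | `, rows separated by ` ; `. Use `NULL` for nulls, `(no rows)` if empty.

Join each shipments row to its suppliers via supplier_id.
Group joined rows by suppliers.id; compute SUM(m.cost) per group.
  2: ids {32} → SUM(m.cost)=13
  4: ids {12, 17, 18, 20, 31, 34} → SUM(m.cost)=267
  9: ids {3, 5, 7, 10, 38, 39} → SUM(m.cost)=280

Mexico | 13 ; Egypt | 267 ; USA | 280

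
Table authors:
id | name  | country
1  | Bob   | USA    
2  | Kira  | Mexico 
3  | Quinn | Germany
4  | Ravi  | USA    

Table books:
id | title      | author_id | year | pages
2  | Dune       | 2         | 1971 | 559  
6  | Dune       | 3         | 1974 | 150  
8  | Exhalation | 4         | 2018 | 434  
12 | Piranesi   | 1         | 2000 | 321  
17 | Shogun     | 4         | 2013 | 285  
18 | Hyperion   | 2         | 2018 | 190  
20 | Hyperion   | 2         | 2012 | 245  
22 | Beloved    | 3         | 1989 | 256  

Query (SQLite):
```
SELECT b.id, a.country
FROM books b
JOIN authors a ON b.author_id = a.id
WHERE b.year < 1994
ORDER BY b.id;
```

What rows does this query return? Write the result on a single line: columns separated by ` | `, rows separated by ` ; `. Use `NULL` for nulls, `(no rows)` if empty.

Each books row matches the authors row where author_id = authors.id.
Then keep rows with b.year < 1994.

2 | Mexico ; 6 | Germany ; 22 | Germany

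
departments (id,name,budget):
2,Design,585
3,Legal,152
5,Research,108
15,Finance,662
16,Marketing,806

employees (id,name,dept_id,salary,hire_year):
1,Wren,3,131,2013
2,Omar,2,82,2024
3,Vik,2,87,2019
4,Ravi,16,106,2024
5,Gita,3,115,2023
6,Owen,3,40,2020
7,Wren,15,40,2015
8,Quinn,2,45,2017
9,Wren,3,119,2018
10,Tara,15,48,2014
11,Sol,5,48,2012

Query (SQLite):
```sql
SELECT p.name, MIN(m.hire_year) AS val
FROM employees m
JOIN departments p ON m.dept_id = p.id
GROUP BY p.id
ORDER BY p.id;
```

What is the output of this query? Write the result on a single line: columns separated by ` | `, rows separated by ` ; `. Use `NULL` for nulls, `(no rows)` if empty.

Join each employees row to its departments via dept_id.
Group joined rows by departments.id; compute MIN(m.hire_year) per group.
  2: ids {2, 3, 8} → MIN(m.hire_year)=2017
  3: ids {1, 5, 6, 9} → MIN(m.hire_year)=2013
  5: ids {11} → MIN(m.hire_year)=2012
  15: ids {7, 10} → MIN(m.hire_year)=2014
  16: ids {4} → MIN(m.hire_year)=2024

Design | 2017 ; Legal | 2013 ; Research | 2012 ; Finance | 2014 ; Marketing | 2024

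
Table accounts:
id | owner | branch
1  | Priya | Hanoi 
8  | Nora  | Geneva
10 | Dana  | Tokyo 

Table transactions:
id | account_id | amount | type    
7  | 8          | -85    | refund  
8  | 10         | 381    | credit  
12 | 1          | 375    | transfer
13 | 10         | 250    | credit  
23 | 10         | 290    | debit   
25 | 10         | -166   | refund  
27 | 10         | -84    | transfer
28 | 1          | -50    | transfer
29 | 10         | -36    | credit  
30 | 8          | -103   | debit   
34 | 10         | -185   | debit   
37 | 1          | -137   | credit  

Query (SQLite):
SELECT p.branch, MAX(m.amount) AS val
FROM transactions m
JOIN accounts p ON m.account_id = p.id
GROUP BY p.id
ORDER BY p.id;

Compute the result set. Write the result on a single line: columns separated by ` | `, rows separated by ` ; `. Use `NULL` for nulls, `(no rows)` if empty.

Hanoi | 375 ; Geneva | -85 ; Tokyo | 381

Join each transactions row to its accounts via account_id.
Group joined rows by accounts.id; compute MAX(m.amount) per group.
  1: ids {12, 28, 37} → MAX(m.amount)=375
  8: ids {7, 30} → MAX(m.amount)=-85
  10: ids {8, 13, 23, 25, 27, 29, 34} → MAX(m.amount)=381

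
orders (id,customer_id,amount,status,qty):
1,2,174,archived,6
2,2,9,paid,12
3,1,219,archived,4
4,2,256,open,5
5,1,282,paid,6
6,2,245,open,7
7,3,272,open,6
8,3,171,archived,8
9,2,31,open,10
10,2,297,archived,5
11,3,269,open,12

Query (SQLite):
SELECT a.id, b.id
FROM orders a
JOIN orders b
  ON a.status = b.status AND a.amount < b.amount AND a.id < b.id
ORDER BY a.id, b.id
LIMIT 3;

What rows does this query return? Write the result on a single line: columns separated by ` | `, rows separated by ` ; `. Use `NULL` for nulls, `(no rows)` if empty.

1 | 3 ; 1 | 10 ; 2 | 5

Pairs (a,b) with same status, a.amount < b.amount, a.id < b.id.
status groups: archived:{1,3,8,10} open:{4,6,7,9,11} paid:{2,5}
Ordered by (a.id, b.id); first 3.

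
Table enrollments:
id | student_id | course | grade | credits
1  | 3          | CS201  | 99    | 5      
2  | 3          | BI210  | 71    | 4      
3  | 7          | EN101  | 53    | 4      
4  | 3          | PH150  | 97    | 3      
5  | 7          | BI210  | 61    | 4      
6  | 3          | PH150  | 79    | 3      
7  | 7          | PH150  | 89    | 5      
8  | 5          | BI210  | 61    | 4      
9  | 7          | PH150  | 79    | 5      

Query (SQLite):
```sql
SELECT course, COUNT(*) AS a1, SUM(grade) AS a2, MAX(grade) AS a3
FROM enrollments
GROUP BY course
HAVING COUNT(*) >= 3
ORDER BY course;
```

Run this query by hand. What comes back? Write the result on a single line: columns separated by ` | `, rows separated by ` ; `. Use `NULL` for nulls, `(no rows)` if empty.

BI210 | 3 | 193 | 71 ; PH150 | 4 | 344 | 97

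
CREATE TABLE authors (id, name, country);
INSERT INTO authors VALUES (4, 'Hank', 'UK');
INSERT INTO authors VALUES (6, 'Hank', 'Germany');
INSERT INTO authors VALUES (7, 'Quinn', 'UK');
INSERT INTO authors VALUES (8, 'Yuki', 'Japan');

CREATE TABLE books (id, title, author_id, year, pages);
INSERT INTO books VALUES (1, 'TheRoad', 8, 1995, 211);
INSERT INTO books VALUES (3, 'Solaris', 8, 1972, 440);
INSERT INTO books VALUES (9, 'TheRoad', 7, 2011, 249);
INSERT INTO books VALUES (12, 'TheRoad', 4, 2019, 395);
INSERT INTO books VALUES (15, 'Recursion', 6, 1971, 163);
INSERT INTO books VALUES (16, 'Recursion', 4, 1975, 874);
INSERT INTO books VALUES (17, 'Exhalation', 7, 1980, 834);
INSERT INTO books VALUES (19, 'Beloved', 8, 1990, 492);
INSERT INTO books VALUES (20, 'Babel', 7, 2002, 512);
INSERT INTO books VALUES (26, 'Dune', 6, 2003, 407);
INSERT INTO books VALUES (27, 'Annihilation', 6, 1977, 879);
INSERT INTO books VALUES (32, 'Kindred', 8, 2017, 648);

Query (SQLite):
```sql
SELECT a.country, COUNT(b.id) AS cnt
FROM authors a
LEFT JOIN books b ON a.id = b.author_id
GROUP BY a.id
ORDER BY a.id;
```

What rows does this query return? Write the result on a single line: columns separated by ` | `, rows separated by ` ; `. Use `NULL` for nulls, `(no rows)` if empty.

LEFT JOIN keeps every authors row; unmatched ones get NULL for books columns.
Group by authors.id and compute COUNT(b.id). COUNT(col) of an all-NULL group is 0.
  4: ids {12, 16} → COUNT(b.id)=2
  6: ids {15, 26, 27} → COUNT(b.id)=3
  7: ids {9, 17, 20} → COUNT(b.id)=3
  8: ids {1, 3, 19, 32} → COUNT(b.id)=4

UK | 2 ; Germany | 3 ; UK | 3 ; Japan | 4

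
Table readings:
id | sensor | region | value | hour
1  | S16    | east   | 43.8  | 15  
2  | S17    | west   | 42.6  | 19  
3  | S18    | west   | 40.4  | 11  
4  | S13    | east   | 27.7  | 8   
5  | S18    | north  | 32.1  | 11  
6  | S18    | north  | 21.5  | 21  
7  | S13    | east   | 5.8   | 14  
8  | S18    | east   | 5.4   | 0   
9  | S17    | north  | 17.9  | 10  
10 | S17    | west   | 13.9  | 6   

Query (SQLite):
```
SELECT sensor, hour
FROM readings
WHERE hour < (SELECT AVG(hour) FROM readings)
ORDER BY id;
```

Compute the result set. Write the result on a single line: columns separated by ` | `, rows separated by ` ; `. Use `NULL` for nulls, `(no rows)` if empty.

Scalar subquery: AVG(hour) over all readings rows = 11.5.
Keep rows where hour < that value.

S18 | 11 ; S13 | 8 ; S18 | 11 ; S18 | 0 ; S17 | 10 ; S17 | 6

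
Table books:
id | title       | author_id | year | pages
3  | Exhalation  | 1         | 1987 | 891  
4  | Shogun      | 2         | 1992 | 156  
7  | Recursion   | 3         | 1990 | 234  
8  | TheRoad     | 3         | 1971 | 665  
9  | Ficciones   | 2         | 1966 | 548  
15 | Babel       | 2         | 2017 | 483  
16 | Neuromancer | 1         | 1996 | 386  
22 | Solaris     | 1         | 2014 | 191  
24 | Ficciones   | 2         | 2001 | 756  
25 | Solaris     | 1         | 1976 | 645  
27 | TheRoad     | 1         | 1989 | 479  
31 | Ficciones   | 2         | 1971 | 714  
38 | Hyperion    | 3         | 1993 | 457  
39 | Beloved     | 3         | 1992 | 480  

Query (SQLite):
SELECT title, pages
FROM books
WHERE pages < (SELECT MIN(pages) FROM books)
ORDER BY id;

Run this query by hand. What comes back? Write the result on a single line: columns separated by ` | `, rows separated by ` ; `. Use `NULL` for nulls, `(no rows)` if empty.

(no rows)

Scalar subquery: MIN(pages) over all books rows = 156.
Keep rows where pages < that value.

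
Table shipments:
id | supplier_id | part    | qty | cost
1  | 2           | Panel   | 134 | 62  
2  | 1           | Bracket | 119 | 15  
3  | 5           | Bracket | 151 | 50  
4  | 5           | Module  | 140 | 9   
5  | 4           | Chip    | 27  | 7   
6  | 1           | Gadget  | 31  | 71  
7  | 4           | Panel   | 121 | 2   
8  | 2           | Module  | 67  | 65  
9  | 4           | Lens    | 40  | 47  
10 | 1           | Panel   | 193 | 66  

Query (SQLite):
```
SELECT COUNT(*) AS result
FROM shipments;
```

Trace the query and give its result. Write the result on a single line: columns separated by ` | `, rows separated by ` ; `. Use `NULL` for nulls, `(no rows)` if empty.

All cost values: [62, 15, 50, 9, 7, 71, 2, 65, 47, 66].
COUNT(*) counts rows → 10.

10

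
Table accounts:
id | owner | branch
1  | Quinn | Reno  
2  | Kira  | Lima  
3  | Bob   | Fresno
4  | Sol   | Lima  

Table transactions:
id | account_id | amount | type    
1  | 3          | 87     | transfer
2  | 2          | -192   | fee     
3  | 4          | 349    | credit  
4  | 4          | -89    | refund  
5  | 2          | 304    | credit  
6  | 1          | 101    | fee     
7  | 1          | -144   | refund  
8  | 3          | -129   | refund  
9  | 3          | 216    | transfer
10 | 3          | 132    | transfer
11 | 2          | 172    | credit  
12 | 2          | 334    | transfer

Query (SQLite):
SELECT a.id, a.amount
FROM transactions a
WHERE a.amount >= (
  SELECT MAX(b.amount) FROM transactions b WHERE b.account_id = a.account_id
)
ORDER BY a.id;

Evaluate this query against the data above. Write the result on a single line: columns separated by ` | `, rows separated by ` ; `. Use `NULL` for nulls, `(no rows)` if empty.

3 | 349 ; 6 | 101 ; 9 | 216 ; 12 | 334

For each transactions row a, compute MAX(amount) over rows sharing a.account_id.
Keep row a if a.amount >= that per-group MAX.
  account_id=1: MAX(amount) = 101
  account_id=2: MAX(amount) = 334
  account_id=3: MAX(amount) = 216
  account_id=4: MAX(amount) = 349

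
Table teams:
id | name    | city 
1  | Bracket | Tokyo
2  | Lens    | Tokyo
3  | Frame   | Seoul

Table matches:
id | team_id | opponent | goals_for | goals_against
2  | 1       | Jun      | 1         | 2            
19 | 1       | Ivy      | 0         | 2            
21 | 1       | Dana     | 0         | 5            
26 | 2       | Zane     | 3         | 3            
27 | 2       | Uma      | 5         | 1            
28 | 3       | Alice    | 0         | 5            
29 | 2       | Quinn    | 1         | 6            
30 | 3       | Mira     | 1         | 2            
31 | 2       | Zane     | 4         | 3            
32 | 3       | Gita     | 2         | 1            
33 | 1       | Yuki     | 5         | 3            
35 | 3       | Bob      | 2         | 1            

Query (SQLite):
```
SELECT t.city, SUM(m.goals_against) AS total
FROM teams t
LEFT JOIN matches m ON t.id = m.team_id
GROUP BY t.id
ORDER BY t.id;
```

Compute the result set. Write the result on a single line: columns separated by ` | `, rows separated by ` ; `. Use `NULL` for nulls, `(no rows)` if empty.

LEFT JOIN keeps every teams row; unmatched ones get NULL for matches columns.
Group by teams.id and compute SUM(m.goals_against). SUM over an all-NULL group is NULL.
  1: ids {2, 19, 21, 33} → SUM(m.goals_against)=12
  2: ids {26, 27, 29, 31} → SUM(m.goals_against)=13
  3: ids {28, 30, 32, 35} → SUM(m.goals_against)=9

Tokyo | 12 ; Tokyo | 13 ; Seoul | 9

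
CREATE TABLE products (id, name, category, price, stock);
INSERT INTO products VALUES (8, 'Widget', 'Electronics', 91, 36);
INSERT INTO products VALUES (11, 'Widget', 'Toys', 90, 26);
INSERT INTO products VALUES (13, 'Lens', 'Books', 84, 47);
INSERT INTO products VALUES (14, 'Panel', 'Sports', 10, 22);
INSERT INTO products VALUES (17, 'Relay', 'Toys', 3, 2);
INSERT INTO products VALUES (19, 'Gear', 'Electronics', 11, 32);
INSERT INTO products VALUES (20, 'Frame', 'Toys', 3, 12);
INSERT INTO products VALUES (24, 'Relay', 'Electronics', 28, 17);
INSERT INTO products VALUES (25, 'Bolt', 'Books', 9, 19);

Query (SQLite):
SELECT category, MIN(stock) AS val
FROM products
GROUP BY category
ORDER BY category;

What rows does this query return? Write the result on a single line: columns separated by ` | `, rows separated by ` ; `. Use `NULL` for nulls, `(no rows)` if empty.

Books | 19 ; Electronics | 17 ; Sports | 22 ; Toys | 2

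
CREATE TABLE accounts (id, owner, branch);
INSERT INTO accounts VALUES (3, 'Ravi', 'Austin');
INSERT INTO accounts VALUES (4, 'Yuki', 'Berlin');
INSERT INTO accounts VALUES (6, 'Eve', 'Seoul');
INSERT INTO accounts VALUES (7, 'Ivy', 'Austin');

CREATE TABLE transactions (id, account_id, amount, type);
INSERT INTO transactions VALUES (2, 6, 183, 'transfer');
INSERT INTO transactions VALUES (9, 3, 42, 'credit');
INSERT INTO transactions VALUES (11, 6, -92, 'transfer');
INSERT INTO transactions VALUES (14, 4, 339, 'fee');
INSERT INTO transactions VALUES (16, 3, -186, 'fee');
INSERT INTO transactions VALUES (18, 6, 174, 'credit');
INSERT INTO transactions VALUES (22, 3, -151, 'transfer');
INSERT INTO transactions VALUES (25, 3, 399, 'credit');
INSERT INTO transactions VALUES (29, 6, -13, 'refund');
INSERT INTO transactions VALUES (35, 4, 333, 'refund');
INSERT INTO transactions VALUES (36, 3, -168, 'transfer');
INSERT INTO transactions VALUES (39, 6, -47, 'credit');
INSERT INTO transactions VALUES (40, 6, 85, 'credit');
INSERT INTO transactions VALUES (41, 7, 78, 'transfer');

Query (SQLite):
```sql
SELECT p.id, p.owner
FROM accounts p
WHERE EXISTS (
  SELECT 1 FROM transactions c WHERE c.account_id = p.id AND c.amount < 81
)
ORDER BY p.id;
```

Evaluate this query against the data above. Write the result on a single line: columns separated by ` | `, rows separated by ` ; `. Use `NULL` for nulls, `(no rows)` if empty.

3 | Ravi ; 6 | Eve ; 7 | Ivy

For each accounts row, check whether any transactions with matching account_id has amount < 81.
Keep rows where that is true.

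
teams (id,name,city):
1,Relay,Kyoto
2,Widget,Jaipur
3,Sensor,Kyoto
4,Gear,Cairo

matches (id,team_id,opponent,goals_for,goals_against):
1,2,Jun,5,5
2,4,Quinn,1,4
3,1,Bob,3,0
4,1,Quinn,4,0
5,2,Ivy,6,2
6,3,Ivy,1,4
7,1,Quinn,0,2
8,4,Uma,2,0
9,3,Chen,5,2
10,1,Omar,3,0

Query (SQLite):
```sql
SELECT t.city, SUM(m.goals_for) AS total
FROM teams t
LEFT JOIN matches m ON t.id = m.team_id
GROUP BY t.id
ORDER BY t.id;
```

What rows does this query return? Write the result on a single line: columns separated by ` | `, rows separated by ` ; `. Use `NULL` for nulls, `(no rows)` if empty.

Kyoto | 10 ; Jaipur | 11 ; Kyoto | 6 ; Cairo | 3

LEFT JOIN keeps every teams row; unmatched ones get NULL for matches columns.
Group by teams.id and compute SUM(m.goals_for). SUM over an all-NULL group is NULL.
  1: ids {3, 4, 7, 10} → SUM(m.goals_for)=10
  2: ids {1, 5} → SUM(m.goals_for)=11
  3: ids {6, 9} → SUM(m.goals_for)=6
  4: ids {2, 8} → SUM(m.goals_for)=3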